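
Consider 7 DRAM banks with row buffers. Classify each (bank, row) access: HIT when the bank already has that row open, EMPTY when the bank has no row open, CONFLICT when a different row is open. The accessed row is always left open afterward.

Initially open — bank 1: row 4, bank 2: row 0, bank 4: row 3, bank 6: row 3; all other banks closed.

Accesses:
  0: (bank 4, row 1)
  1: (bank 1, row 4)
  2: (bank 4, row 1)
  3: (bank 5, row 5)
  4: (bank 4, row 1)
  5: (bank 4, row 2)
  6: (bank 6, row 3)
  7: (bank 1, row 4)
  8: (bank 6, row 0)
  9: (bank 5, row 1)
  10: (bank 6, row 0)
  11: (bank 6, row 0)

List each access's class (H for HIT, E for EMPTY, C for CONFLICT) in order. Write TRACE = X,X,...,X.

TRACE = C,H,H,E,H,C,H,H,C,C,H,H

  [0] b4 r1: had r3 ⇒ C
  [1] b1 r4: had r4 ⇒ H
  [2] b4 r1: had r1 ⇒ H
  [3] b5 r5: no row ⇒ E
  [4] b4 r1: had r1 ⇒ H
  [5] b4 r2: had r1 ⇒ C
  [6] b6 r3: had r3 ⇒ H
  [7] b1 r4: had r4 ⇒ H
  [8] b6 r0: had r3 ⇒ C
  [9] b5 r1: had r5 ⇒ C
  [10] b6 r0: had r0 ⇒ H
  [11] b6 r0: had r0 ⇒ H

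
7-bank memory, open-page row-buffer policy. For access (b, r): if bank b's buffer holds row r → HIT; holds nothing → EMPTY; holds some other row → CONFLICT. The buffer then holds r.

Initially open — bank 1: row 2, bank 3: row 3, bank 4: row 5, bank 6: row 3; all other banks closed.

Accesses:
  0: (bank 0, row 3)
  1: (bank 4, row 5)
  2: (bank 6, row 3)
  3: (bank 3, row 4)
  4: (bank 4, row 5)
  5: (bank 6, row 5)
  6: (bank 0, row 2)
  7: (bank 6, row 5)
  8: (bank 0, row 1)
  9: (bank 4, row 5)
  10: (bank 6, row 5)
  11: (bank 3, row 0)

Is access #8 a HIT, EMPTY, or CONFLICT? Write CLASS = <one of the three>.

step 0: bank0 None->3 [EMPTY]
step 1: bank4 5->5 [HIT]
step 2: bank6 3->3 [HIT]
step 3: bank3 3->4 [CONFLICT]
step 4: bank4 5->5 [HIT]
step 5: bank6 3->5 [CONFLICT]
step 6: bank0 3->2 [CONFLICT]
step 7: bank6 5->5 [HIT]
step 8: bank0 2->1 [CONFLICT]
step 9: bank4 5->5 [HIT]
step 10: bank6 5->5 [HIT]
step 11: bank3 4->0 [CONFLICT]

CLASS = CONFLICT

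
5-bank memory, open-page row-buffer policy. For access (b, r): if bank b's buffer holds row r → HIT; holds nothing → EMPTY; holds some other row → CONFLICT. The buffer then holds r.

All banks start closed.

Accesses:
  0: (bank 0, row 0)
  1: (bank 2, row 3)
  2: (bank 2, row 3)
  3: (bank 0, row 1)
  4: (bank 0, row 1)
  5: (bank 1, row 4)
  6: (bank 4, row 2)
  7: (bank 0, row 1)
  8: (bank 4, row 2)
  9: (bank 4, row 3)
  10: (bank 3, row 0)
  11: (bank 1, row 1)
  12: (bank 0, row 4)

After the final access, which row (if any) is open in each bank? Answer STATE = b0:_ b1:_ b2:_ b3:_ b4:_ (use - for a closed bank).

#0 (0,0) E
#1 (2,3) E
#2 (2,3) H  (was 3)
#3 (0,1) C  (was 0)
#4 (0,1) H  (was 1)
#5 (1,4) E
#6 (4,2) E
#7 (0,1) H  (was 1)
#8 (4,2) H  (was 2)
#9 (4,3) C  (was 2)
#10 (3,0) E
#11 (1,1) C  (was 4)
#12 (0,4) C  (was 1)

STATE = b0:4 b1:1 b2:3 b3:0 b4:3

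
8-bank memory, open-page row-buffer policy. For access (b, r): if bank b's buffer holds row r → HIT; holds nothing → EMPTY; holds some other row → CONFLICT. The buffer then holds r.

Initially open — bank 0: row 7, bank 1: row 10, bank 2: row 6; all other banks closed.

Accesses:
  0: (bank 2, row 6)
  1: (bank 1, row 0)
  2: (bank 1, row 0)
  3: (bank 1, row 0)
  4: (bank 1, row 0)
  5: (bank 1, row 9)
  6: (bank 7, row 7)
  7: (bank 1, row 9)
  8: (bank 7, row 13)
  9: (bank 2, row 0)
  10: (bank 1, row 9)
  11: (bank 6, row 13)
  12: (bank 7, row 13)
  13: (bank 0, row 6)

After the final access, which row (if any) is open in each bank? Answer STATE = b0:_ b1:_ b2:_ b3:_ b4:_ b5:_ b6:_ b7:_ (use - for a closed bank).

STATE = b0:6 b1:9 b2:0 b3:- b4:- b5:- b6:13 b7:13

step 0: bank2 6->6 [HIT]
step 1: bank1 10->0 [CONFLICT]
step 2: bank1 0->0 [HIT]
step 3: bank1 0->0 [HIT]
step 4: bank1 0->0 [HIT]
step 5: bank1 0->9 [CONFLICT]
step 6: bank7 None->7 [EMPTY]
step 7: bank1 9->9 [HIT]
step 8: bank7 7->13 [CONFLICT]
step 9: bank2 6->0 [CONFLICT]
step 10: bank1 9->9 [HIT]
step 11: bank6 None->13 [EMPTY]
step 12: bank7 13->13 [HIT]
step 13: bank0 7->6 [CONFLICT]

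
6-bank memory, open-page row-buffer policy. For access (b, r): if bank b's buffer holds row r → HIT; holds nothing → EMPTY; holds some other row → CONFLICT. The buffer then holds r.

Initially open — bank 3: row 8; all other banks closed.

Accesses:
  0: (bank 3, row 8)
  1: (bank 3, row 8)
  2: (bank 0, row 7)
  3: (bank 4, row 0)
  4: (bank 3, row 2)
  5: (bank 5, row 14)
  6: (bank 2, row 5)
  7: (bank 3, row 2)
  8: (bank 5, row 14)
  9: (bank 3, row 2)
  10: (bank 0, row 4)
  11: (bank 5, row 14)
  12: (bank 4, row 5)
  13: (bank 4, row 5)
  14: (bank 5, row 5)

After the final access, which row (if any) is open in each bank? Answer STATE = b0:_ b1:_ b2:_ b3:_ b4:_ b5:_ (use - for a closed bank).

STATE = b0:4 b1:- b2:5 b3:2 b4:5 b5:5

#0 (3,8) H  (was 8)
#1 (3,8) H  (was 8)
#2 (0,7) E
#3 (4,0) E
#4 (3,2) C  (was 8)
#5 (5,14) E
#6 (2,5) E
#7 (3,2) H  (was 2)
#8 (5,14) H  (was 14)
#9 (3,2) H  (was 2)
#10 (0,4) C  (was 7)
#11 (5,14) H  (was 14)
#12 (4,5) C  (was 0)
#13 (4,5) H  (was 5)
#14 (5,5) C  (was 14)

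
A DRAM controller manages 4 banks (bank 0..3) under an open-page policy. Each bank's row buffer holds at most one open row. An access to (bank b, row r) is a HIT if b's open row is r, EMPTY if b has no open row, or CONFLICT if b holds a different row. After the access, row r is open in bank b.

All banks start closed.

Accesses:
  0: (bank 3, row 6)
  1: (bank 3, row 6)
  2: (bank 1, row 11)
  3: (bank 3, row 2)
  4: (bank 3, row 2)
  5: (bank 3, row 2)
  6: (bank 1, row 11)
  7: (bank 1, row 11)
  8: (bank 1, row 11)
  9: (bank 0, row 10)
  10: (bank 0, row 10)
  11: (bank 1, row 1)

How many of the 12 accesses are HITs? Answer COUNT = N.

COUNT = 7

step 0: bank3 None->6 [EMPTY]
step 1: bank3 6->6 [HIT]
step 2: bank1 None->11 [EMPTY]
step 3: bank3 6->2 [CONFLICT]
step 4: bank3 2->2 [HIT]
step 5: bank3 2->2 [HIT]
step 6: bank1 11->11 [HIT]
step 7: bank1 11->11 [HIT]
step 8: bank1 11->11 [HIT]
step 9: bank0 None->10 [EMPTY]
step 10: bank0 10->10 [HIT]
step 11: bank1 11->1 [CONFLICT]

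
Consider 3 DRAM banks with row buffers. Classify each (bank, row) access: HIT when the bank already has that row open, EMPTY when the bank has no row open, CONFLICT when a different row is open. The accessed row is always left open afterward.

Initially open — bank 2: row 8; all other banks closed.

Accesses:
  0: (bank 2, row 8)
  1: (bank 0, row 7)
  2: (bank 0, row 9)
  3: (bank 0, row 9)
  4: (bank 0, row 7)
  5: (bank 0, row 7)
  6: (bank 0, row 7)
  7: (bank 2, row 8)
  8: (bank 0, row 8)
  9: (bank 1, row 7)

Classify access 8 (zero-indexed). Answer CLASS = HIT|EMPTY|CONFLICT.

step 0: bank2 8->8 [HIT]
step 1: bank0 None->7 [EMPTY]
step 2: bank0 7->9 [CONFLICT]
step 3: bank0 9->9 [HIT]
step 4: bank0 9->7 [CONFLICT]
step 5: bank0 7->7 [HIT]
step 6: bank0 7->7 [HIT]
step 7: bank2 8->8 [HIT]
step 8: bank0 7->8 [CONFLICT]
step 9: bank1 None->7 [EMPTY]

CLASS = CONFLICT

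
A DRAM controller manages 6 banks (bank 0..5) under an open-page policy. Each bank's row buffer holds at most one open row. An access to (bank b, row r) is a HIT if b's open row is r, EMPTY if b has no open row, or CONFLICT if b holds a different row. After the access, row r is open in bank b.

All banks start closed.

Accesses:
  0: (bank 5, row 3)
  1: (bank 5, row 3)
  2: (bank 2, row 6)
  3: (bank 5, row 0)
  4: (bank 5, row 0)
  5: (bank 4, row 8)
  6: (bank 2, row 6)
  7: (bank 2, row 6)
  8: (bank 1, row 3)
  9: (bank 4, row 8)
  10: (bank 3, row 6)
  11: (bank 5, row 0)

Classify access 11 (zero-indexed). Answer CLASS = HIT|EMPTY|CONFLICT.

CLASS = HIT

  [0] b5 r3: no row ⇒ E
  [1] b5 r3: had r3 ⇒ H
  [2] b2 r6: no row ⇒ E
  [3] b5 r0: had r3 ⇒ C
  [4] b5 r0: had r0 ⇒ H
  [5] b4 r8: no row ⇒ E
  [6] b2 r6: had r6 ⇒ H
  [7] b2 r6: had r6 ⇒ H
  [8] b1 r3: no row ⇒ E
  [9] b4 r8: had r8 ⇒ H
  [10] b3 r6: no row ⇒ E
  [11] b5 r0: had r0 ⇒ H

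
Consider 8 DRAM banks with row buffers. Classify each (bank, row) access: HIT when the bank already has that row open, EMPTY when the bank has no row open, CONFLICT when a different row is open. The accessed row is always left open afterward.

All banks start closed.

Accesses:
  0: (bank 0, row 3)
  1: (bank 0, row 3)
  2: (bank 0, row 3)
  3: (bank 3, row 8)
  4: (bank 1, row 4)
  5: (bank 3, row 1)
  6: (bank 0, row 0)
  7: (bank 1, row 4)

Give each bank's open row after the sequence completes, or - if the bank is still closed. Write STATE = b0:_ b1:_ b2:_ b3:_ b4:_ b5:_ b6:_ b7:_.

STATE = b0:0 b1:4 b2:- b3:1 b4:- b5:- b6:- b7:-

#0 (0,3) E
#1 (0,3) H  (was 3)
#2 (0,3) H  (was 3)
#3 (3,8) E
#4 (1,4) E
#5 (3,1) C  (was 8)
#6 (0,0) C  (was 3)
#7 (1,4) H  (was 4)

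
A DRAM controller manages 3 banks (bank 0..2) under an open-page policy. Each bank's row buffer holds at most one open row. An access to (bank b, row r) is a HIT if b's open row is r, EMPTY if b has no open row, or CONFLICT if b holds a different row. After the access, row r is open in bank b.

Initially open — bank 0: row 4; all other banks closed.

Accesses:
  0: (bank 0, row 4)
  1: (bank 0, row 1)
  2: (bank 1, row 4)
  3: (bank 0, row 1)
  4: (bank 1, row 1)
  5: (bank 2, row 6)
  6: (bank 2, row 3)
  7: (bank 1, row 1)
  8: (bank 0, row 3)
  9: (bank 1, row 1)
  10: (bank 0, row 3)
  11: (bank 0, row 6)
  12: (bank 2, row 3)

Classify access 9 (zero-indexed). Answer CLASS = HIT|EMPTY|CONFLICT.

step 0: bank0 4->4 [HIT]
step 1: bank0 4->1 [CONFLICT]
step 2: bank1 None->4 [EMPTY]
step 3: bank0 1->1 [HIT]
step 4: bank1 4->1 [CONFLICT]
step 5: bank2 None->6 [EMPTY]
step 6: bank2 6->3 [CONFLICT]
step 7: bank1 1->1 [HIT]
step 8: bank0 1->3 [CONFLICT]
step 9: bank1 1->1 [HIT]
step 10: bank0 3->3 [HIT]
step 11: bank0 3->6 [CONFLICT]
step 12: bank2 3->3 [HIT]

CLASS = HIT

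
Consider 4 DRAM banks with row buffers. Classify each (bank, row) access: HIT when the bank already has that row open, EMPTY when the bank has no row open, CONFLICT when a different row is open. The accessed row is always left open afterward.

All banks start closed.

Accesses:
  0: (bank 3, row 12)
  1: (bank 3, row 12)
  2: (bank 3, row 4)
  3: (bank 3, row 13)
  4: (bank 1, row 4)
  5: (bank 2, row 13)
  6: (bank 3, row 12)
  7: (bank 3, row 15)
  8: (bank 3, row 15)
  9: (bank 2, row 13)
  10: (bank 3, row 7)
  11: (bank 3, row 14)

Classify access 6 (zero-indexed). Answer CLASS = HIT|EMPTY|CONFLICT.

step 0: bank3 None->12 [EMPTY]
step 1: bank3 12->12 [HIT]
step 2: bank3 12->4 [CONFLICT]
step 3: bank3 4->13 [CONFLICT]
step 4: bank1 None->4 [EMPTY]
step 5: bank2 None->13 [EMPTY]
step 6: bank3 13->12 [CONFLICT]
step 7: bank3 12->15 [CONFLICT]
step 8: bank3 15->15 [HIT]
step 9: bank2 13->13 [HIT]
step 10: bank3 15->7 [CONFLICT]
step 11: bank3 7->14 [CONFLICT]

CLASS = CONFLICT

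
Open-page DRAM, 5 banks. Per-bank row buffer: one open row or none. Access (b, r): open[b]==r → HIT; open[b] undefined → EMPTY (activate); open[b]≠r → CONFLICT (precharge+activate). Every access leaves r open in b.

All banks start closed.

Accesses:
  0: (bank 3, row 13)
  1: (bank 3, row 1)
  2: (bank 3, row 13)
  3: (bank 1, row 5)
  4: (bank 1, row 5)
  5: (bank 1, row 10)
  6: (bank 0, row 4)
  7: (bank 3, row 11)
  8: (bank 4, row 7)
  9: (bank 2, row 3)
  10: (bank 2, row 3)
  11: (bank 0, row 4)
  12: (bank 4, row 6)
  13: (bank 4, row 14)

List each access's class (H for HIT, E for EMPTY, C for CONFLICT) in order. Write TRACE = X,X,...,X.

  [0] b3 r13: no row ⇒ E
  [1] b3 r1: had r13 ⇒ C
  [2] b3 r13: had r1 ⇒ C
  [3] b1 r5: no row ⇒ E
  [4] b1 r5: had r5 ⇒ H
  [5] b1 r10: had r5 ⇒ C
  [6] b0 r4: no row ⇒ E
  [7] b3 r11: had r13 ⇒ C
  [8] b4 r7: no row ⇒ E
  [9] b2 r3: no row ⇒ E
  [10] b2 r3: had r3 ⇒ H
  [11] b0 r4: had r4 ⇒ H
  [12] b4 r6: had r7 ⇒ C
  [13] b4 r14: had r6 ⇒ C

TRACE = E,C,C,E,H,C,E,C,E,E,H,H,C,C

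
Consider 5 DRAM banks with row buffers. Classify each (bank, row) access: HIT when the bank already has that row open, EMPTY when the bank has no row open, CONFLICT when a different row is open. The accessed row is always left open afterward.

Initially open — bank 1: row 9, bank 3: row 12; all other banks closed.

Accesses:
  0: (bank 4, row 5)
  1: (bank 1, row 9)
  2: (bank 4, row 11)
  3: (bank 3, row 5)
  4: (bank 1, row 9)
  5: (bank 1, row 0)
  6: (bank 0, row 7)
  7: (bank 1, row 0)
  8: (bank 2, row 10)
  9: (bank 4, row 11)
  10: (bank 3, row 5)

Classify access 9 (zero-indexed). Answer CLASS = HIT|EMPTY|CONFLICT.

CLASS = HIT

0: bank 4 row 5 — prev None → EMPTY
1: bank 1 row 9 — prev 9 → HIT
2: bank 4 row 11 — prev 5 → CONFLICT
3: bank 3 row 5 — prev 12 → CONFLICT
4: bank 1 row 9 — prev 9 → HIT
5: bank 1 row 0 — prev 9 → CONFLICT
6: bank 0 row 7 — prev None → EMPTY
7: bank 1 row 0 — prev 0 → HIT
8: bank 2 row 10 — prev None → EMPTY
9: bank 4 row 11 — prev 11 → HIT
10: bank 3 row 5 — prev 5 → HIT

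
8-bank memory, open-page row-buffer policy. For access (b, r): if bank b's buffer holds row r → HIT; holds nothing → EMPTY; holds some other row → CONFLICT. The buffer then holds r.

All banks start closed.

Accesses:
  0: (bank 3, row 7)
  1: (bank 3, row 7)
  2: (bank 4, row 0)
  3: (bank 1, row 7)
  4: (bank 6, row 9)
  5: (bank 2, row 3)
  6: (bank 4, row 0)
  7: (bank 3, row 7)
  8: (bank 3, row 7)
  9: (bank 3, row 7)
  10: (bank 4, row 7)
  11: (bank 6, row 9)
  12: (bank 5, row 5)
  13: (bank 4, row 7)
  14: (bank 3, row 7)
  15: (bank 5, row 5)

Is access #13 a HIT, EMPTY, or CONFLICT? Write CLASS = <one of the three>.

  [0] b3 r7: no row ⇒ E
  [1] b3 r7: had r7 ⇒ H
  [2] b4 r0: no row ⇒ E
  [3] b1 r7: no row ⇒ E
  [4] b6 r9: no row ⇒ E
  [5] b2 r3: no row ⇒ E
  [6] b4 r0: had r0 ⇒ H
  [7] b3 r7: had r7 ⇒ H
  [8] b3 r7: had r7 ⇒ H
  [9] b3 r7: had r7 ⇒ H
  [10] b4 r7: had r0 ⇒ C
  [11] b6 r9: had r9 ⇒ H
  [12] b5 r5: no row ⇒ E
  [13] b4 r7: had r7 ⇒ H
  [14] b3 r7: had r7 ⇒ H
  [15] b5 r5: had r5 ⇒ H

CLASS = HIT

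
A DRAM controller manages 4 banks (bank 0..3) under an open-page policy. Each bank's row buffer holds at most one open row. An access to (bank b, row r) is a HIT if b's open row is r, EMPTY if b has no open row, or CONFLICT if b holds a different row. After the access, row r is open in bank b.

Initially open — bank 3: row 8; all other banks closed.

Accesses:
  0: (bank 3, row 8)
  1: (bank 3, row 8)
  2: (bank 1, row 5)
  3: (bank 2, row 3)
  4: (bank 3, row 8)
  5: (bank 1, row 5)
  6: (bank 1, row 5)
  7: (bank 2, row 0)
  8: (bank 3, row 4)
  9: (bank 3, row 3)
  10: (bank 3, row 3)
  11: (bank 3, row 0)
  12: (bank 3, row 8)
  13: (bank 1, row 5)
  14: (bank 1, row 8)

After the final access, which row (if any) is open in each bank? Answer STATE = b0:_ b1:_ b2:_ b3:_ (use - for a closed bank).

STATE = b0:- b1:8 b2:0 b3:8

step 0: bank3 8->8 [HIT]
step 1: bank3 8->8 [HIT]
step 2: bank1 None->5 [EMPTY]
step 3: bank2 None->3 [EMPTY]
step 4: bank3 8->8 [HIT]
step 5: bank1 5->5 [HIT]
step 6: bank1 5->5 [HIT]
step 7: bank2 3->0 [CONFLICT]
step 8: bank3 8->4 [CONFLICT]
step 9: bank3 4->3 [CONFLICT]
step 10: bank3 3->3 [HIT]
step 11: bank3 3->0 [CONFLICT]
step 12: bank3 0->8 [CONFLICT]
step 13: bank1 5->5 [HIT]
step 14: bank1 5->8 [CONFLICT]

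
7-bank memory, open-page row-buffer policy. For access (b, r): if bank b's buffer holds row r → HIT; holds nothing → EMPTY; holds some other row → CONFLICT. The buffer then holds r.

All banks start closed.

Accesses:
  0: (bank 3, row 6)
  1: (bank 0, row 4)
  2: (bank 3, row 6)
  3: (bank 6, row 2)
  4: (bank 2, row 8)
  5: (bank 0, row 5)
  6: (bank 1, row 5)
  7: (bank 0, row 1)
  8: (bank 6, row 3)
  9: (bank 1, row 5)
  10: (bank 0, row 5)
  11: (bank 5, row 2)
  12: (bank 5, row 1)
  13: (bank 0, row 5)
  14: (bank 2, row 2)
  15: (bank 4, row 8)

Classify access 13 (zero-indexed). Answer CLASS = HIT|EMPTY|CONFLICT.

step 0: bank3 None->6 [EMPTY]
step 1: bank0 None->4 [EMPTY]
step 2: bank3 6->6 [HIT]
step 3: bank6 None->2 [EMPTY]
step 4: bank2 None->8 [EMPTY]
step 5: bank0 4->5 [CONFLICT]
step 6: bank1 None->5 [EMPTY]
step 7: bank0 5->1 [CONFLICT]
step 8: bank6 2->3 [CONFLICT]
step 9: bank1 5->5 [HIT]
step 10: bank0 1->5 [CONFLICT]
step 11: bank5 None->2 [EMPTY]
step 12: bank5 2->1 [CONFLICT]
step 13: bank0 5->5 [HIT]
step 14: bank2 8->2 [CONFLICT]
step 15: bank4 None->8 [EMPTY]

CLASS = HIT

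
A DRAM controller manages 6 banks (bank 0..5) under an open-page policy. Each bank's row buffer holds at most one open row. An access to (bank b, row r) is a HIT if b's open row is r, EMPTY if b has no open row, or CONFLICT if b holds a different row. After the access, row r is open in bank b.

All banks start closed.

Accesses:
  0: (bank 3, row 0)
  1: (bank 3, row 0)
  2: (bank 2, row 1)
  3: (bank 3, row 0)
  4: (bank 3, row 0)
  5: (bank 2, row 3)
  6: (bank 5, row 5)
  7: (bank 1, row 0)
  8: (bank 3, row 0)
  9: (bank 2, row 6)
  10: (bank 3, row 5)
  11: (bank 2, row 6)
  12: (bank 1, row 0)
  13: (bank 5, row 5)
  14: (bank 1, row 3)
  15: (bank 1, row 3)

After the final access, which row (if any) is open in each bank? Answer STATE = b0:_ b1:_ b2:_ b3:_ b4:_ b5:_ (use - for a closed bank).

step 0: bank3 None->0 [EMPTY]
step 1: bank3 0->0 [HIT]
step 2: bank2 None->1 [EMPTY]
step 3: bank3 0->0 [HIT]
step 4: bank3 0->0 [HIT]
step 5: bank2 1->3 [CONFLICT]
step 6: bank5 None->5 [EMPTY]
step 7: bank1 None->0 [EMPTY]
step 8: bank3 0->0 [HIT]
step 9: bank2 3->6 [CONFLICT]
step 10: bank3 0->5 [CONFLICT]
step 11: bank2 6->6 [HIT]
step 12: bank1 0->0 [HIT]
step 13: bank5 5->5 [HIT]
step 14: bank1 0->3 [CONFLICT]
step 15: bank1 3->3 [HIT]

STATE = b0:- b1:3 b2:6 b3:5 b4:- b5:5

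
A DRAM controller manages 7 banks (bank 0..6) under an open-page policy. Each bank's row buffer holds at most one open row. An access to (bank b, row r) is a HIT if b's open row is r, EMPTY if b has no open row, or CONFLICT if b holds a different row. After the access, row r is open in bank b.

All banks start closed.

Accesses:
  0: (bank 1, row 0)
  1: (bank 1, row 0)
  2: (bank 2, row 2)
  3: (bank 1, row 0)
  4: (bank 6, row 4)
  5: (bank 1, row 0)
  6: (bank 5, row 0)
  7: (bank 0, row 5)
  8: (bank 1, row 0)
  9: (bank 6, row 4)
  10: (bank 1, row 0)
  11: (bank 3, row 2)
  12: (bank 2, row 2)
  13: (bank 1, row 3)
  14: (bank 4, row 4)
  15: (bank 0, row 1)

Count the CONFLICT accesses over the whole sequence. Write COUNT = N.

  [0] b1 r0: no row ⇒ E
  [1] b1 r0: had r0 ⇒ H
  [2] b2 r2: no row ⇒ E
  [3] b1 r0: had r0 ⇒ H
  [4] b6 r4: no row ⇒ E
  [5] b1 r0: had r0 ⇒ H
  [6] b5 r0: no row ⇒ E
  [7] b0 r5: no row ⇒ E
  [8] b1 r0: had r0 ⇒ H
  [9] b6 r4: had r4 ⇒ H
  [10] b1 r0: had r0 ⇒ H
  [11] b3 r2: no row ⇒ E
  [12] b2 r2: had r2 ⇒ H
  [13] b1 r3: had r0 ⇒ C
  [14] b4 r4: no row ⇒ E
  [15] b0 r1: had r5 ⇒ C

COUNT = 2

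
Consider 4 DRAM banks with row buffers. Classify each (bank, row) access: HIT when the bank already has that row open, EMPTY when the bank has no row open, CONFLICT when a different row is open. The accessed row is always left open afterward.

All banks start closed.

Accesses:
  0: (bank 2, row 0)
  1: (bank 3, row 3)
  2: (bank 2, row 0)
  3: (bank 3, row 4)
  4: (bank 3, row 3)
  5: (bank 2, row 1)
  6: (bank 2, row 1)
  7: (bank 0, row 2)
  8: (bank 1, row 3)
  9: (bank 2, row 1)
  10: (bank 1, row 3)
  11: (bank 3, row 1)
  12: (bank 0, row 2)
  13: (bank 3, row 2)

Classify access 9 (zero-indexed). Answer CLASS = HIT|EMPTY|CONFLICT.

CLASS = HIT

#0 (2,0) E
#1 (3,3) E
#2 (2,0) H  (was 0)
#3 (3,4) C  (was 3)
#4 (3,3) C  (was 4)
#5 (2,1) C  (was 0)
#6 (2,1) H  (was 1)
#7 (0,2) E
#8 (1,3) E
#9 (2,1) H  (was 1)
#10 (1,3) H  (was 3)
#11 (3,1) C  (was 3)
#12 (0,2) H  (was 2)
#13 (3,2) C  (was 1)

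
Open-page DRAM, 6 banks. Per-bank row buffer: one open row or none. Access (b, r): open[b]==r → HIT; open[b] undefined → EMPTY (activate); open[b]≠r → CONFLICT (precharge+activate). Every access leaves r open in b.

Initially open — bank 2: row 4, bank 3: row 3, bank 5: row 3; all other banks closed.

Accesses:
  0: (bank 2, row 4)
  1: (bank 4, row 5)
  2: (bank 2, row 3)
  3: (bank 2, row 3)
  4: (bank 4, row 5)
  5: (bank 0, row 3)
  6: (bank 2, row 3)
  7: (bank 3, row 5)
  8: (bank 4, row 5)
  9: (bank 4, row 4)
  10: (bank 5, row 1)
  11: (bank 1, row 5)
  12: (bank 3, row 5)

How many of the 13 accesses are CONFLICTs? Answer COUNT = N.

COUNT = 4

  [0] b2 r4: had r4 ⇒ H
  [1] b4 r5: no row ⇒ E
  [2] b2 r3: had r4 ⇒ C
  [3] b2 r3: had r3 ⇒ H
  [4] b4 r5: had r5 ⇒ H
  [5] b0 r3: no row ⇒ E
  [6] b2 r3: had r3 ⇒ H
  [7] b3 r5: had r3 ⇒ C
  [8] b4 r5: had r5 ⇒ H
  [9] b4 r4: had r5 ⇒ C
  [10] b5 r1: had r3 ⇒ C
  [11] b1 r5: no row ⇒ E
  [12] b3 r5: had r5 ⇒ H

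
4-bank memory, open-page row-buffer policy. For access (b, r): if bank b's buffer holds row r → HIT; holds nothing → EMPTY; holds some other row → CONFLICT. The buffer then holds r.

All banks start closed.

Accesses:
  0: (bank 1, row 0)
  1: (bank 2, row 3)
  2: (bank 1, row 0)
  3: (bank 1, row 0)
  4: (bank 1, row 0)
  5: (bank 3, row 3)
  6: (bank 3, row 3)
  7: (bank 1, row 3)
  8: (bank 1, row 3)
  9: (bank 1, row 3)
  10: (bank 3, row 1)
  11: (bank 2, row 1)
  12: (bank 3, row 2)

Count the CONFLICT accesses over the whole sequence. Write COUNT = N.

#0 (1,0) E
#1 (2,3) E
#2 (1,0) H  (was 0)
#3 (1,0) H  (was 0)
#4 (1,0) H  (was 0)
#5 (3,3) E
#6 (3,3) H  (was 3)
#7 (1,3) C  (was 0)
#8 (1,3) H  (was 3)
#9 (1,3) H  (was 3)
#10 (3,1) C  (was 3)
#11 (2,1) C  (was 3)
#12 (3,2) C  (was 1)

COUNT = 4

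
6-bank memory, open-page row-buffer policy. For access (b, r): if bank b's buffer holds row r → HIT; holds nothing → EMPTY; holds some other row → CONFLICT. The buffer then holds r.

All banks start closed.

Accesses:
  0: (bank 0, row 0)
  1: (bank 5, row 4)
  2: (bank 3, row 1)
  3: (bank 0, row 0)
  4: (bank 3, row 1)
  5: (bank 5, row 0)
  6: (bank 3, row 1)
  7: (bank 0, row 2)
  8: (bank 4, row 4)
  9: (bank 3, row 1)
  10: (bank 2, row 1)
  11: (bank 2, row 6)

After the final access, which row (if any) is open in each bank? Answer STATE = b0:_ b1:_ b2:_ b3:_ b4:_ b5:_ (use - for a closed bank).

#0 (0,0) E
#1 (5,4) E
#2 (3,1) E
#3 (0,0) H  (was 0)
#4 (3,1) H  (was 1)
#5 (5,0) C  (was 4)
#6 (3,1) H  (was 1)
#7 (0,2) C  (was 0)
#8 (4,4) E
#9 (3,1) H  (was 1)
#10 (2,1) E
#11 (2,6) C  (was 1)

STATE = b0:2 b1:- b2:6 b3:1 b4:4 b5:0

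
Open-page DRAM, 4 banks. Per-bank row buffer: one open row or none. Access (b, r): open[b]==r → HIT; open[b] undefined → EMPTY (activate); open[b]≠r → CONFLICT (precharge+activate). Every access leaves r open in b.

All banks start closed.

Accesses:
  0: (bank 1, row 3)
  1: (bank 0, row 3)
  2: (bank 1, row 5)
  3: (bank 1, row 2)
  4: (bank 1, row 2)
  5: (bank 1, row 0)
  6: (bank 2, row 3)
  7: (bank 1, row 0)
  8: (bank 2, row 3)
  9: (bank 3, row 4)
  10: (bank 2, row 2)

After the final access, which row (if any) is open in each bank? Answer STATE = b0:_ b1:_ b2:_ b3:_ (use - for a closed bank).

STATE = b0:3 b1:0 b2:2 b3:4

  [0] b1 r3: no row ⇒ E
  [1] b0 r3: no row ⇒ E
  [2] b1 r5: had r3 ⇒ C
  [3] b1 r2: had r5 ⇒ C
  [4] b1 r2: had r2 ⇒ H
  [5] b1 r0: had r2 ⇒ C
  [6] b2 r3: no row ⇒ E
  [7] b1 r0: had r0 ⇒ H
  [8] b2 r3: had r3 ⇒ H
  [9] b3 r4: no row ⇒ E
  [10] b2 r2: had r3 ⇒ C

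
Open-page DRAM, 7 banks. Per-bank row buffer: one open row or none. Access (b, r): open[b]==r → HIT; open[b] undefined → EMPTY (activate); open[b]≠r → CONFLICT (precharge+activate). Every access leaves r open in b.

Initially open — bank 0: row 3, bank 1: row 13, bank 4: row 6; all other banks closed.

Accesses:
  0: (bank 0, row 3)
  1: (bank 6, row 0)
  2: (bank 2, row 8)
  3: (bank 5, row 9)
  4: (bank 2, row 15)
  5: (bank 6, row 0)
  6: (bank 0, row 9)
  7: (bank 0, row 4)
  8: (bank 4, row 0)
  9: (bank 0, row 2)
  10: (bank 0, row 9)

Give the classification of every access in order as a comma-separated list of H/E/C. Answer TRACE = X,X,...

step 0: bank0 3->3 [HIT]
step 1: bank6 None->0 [EMPTY]
step 2: bank2 None->8 [EMPTY]
step 3: bank5 None->9 [EMPTY]
step 4: bank2 8->15 [CONFLICT]
step 5: bank6 0->0 [HIT]
step 6: bank0 3->9 [CONFLICT]
step 7: bank0 9->4 [CONFLICT]
step 8: bank4 6->0 [CONFLICT]
step 9: bank0 4->2 [CONFLICT]
step 10: bank0 2->9 [CONFLICT]

TRACE = H,E,E,E,C,H,C,C,C,C,C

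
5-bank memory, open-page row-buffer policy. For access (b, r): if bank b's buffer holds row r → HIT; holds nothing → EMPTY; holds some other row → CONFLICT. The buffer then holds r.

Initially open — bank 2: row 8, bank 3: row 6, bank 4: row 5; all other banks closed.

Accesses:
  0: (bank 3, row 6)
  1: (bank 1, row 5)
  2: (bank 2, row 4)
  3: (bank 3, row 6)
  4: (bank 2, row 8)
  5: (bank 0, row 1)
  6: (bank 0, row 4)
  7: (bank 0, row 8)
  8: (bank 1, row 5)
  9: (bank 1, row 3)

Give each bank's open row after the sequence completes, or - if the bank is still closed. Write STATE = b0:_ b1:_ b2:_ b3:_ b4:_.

0: bank 3 row 6 — prev 6 → HIT
1: bank 1 row 5 — prev None → EMPTY
2: bank 2 row 4 — prev 8 → CONFLICT
3: bank 3 row 6 — prev 6 → HIT
4: bank 2 row 8 — prev 4 → CONFLICT
5: bank 0 row 1 — prev None → EMPTY
6: bank 0 row 4 — prev 1 → CONFLICT
7: bank 0 row 8 — prev 4 → CONFLICT
8: bank 1 row 5 — prev 5 → HIT
9: bank 1 row 3 — prev 5 → CONFLICT

STATE = b0:8 b1:3 b2:8 b3:6 b4:5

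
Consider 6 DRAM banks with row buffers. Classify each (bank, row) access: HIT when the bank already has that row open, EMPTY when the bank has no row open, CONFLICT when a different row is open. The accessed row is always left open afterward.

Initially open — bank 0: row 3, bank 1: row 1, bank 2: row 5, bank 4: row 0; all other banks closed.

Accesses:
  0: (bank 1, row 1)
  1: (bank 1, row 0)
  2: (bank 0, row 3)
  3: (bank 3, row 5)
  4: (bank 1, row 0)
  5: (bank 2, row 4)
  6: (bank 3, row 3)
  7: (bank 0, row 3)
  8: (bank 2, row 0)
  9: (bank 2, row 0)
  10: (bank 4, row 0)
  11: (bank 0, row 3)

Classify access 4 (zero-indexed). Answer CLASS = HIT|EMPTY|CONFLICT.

CLASS = HIT

  [0] b1 r1: had r1 ⇒ H
  [1] b1 r0: had r1 ⇒ C
  [2] b0 r3: had r3 ⇒ H
  [3] b3 r5: no row ⇒ E
  [4] b1 r0: had r0 ⇒ H
  [5] b2 r4: had r5 ⇒ C
  [6] b3 r3: had r5 ⇒ C
  [7] b0 r3: had r3 ⇒ H
  [8] b2 r0: had r4 ⇒ C
  [9] b2 r0: had r0 ⇒ H
  [10] b4 r0: had r0 ⇒ H
  [11] b0 r3: had r3 ⇒ H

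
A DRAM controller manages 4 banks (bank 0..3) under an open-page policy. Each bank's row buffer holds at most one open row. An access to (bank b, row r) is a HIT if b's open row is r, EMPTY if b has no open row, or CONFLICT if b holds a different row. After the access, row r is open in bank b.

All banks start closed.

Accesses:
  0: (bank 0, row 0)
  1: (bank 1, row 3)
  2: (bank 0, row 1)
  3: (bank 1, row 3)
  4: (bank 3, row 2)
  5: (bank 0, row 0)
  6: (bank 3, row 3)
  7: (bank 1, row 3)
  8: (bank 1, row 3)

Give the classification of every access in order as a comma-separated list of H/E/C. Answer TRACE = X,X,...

TRACE = E,E,C,H,E,C,C,H,H

#0 (0,0) E
#1 (1,3) E
#2 (0,1) C  (was 0)
#3 (1,3) H  (was 3)
#4 (3,2) E
#5 (0,0) C  (was 1)
#6 (3,3) C  (was 2)
#7 (1,3) H  (was 3)
#8 (1,3) H  (was 3)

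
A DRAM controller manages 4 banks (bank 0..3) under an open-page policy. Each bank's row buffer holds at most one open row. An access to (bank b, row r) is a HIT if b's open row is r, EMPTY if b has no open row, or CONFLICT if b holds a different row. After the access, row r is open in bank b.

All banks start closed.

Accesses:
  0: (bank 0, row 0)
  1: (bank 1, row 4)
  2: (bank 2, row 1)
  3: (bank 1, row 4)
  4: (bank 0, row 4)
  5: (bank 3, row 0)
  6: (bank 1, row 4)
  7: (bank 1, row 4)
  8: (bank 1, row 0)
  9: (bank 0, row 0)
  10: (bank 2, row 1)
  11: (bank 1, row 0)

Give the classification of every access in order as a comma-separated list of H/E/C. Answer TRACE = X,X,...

TRACE = E,E,E,H,C,E,H,H,C,C,H,H

step 0: bank0 None->0 [EMPTY]
step 1: bank1 None->4 [EMPTY]
step 2: bank2 None->1 [EMPTY]
step 3: bank1 4->4 [HIT]
step 4: bank0 0->4 [CONFLICT]
step 5: bank3 None->0 [EMPTY]
step 6: bank1 4->4 [HIT]
step 7: bank1 4->4 [HIT]
step 8: bank1 4->0 [CONFLICT]
step 9: bank0 4->0 [CONFLICT]
step 10: bank2 1->1 [HIT]
step 11: bank1 0->0 [HIT]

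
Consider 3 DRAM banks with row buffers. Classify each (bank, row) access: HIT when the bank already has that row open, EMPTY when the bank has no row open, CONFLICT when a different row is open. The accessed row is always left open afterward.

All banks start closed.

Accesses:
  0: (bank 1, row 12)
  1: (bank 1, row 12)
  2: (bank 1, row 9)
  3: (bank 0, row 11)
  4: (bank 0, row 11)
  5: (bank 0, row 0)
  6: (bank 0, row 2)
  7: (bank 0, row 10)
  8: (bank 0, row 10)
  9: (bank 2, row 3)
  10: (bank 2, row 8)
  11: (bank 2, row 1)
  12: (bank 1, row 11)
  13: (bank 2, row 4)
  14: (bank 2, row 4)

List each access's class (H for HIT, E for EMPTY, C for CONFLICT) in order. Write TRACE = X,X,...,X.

TRACE = E,H,C,E,H,C,C,C,H,E,C,C,C,C,H

0: bank 1 row 12 — prev None → EMPTY
1: bank 1 row 12 — prev 12 → HIT
2: bank 1 row 9 — prev 12 → CONFLICT
3: bank 0 row 11 — prev None → EMPTY
4: bank 0 row 11 — prev 11 → HIT
5: bank 0 row 0 — prev 11 → CONFLICT
6: bank 0 row 2 — prev 0 → CONFLICT
7: bank 0 row 10 — prev 2 → CONFLICT
8: bank 0 row 10 — prev 10 → HIT
9: bank 2 row 3 — prev None → EMPTY
10: bank 2 row 8 — prev 3 → CONFLICT
11: bank 2 row 1 — prev 8 → CONFLICT
12: bank 1 row 11 — prev 9 → CONFLICT
13: bank 2 row 4 — prev 1 → CONFLICT
14: bank 2 row 4 — prev 4 → HIT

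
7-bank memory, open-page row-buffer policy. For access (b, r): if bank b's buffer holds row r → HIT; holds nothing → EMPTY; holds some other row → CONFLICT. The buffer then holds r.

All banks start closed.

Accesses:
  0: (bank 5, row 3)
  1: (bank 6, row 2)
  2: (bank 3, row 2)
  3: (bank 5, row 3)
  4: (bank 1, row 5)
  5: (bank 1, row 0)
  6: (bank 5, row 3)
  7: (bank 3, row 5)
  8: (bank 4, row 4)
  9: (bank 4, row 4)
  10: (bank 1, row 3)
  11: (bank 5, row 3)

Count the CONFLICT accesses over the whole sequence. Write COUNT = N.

0: bank 5 row 3 — prev None → EMPTY
1: bank 6 row 2 — prev None → EMPTY
2: bank 3 row 2 — prev None → EMPTY
3: bank 5 row 3 — prev 3 → HIT
4: bank 1 row 5 — prev None → EMPTY
5: bank 1 row 0 — prev 5 → CONFLICT
6: bank 5 row 3 — prev 3 → HIT
7: bank 3 row 5 — prev 2 → CONFLICT
8: bank 4 row 4 — prev None → EMPTY
9: bank 4 row 4 — prev 4 → HIT
10: bank 1 row 3 — prev 0 → CONFLICT
11: bank 5 row 3 — prev 3 → HIT

COUNT = 3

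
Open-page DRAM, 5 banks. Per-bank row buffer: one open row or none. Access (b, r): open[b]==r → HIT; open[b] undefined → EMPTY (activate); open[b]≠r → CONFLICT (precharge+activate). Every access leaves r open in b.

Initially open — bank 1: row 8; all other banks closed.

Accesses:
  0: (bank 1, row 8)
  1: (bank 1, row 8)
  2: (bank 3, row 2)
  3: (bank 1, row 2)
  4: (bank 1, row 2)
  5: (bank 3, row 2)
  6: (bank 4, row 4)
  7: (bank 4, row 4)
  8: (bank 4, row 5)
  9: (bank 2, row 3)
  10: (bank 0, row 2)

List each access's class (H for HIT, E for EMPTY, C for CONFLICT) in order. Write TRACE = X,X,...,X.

#0 (1,8) H  (was 8)
#1 (1,8) H  (was 8)
#2 (3,2) E
#3 (1,2) C  (was 8)
#4 (1,2) H  (was 2)
#5 (3,2) H  (was 2)
#6 (4,4) E
#7 (4,4) H  (was 4)
#8 (4,5) C  (was 4)
#9 (2,3) E
#10 (0,2) E

TRACE = H,H,E,C,H,H,E,H,C,E,E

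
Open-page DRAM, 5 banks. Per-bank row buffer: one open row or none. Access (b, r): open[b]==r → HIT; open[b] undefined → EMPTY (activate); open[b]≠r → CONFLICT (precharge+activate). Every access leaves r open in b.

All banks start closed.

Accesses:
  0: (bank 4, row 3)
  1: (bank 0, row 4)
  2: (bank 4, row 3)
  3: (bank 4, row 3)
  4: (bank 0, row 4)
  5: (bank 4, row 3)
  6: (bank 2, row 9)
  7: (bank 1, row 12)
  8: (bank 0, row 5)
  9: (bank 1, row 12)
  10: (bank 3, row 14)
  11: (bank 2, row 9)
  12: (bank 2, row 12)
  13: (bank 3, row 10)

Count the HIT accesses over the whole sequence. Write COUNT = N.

COUNT = 6

step 0: bank4 None->3 [EMPTY]
step 1: bank0 None->4 [EMPTY]
step 2: bank4 3->3 [HIT]
step 3: bank4 3->3 [HIT]
step 4: bank0 4->4 [HIT]
step 5: bank4 3->3 [HIT]
step 6: bank2 None->9 [EMPTY]
step 7: bank1 None->12 [EMPTY]
step 8: bank0 4->5 [CONFLICT]
step 9: bank1 12->12 [HIT]
step 10: bank3 None->14 [EMPTY]
step 11: bank2 9->9 [HIT]
step 12: bank2 9->12 [CONFLICT]
step 13: bank3 14->10 [CONFLICT]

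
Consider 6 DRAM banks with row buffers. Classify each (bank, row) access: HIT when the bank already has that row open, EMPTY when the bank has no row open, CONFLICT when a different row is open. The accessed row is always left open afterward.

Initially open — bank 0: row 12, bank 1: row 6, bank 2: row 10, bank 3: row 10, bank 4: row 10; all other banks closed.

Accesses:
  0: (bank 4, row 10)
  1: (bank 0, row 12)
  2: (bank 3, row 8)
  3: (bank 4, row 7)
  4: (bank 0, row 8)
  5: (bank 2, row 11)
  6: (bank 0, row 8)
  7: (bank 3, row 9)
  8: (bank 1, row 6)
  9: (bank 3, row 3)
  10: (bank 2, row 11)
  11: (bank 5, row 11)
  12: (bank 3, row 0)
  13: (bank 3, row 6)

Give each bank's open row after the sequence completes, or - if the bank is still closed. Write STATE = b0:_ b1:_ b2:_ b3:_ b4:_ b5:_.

0: bank 4 row 10 — prev 10 → HIT
1: bank 0 row 12 — prev 12 → HIT
2: bank 3 row 8 — prev 10 → CONFLICT
3: bank 4 row 7 — prev 10 → CONFLICT
4: bank 0 row 8 — prev 12 → CONFLICT
5: bank 2 row 11 — prev 10 → CONFLICT
6: bank 0 row 8 — prev 8 → HIT
7: bank 3 row 9 — prev 8 → CONFLICT
8: bank 1 row 6 — prev 6 → HIT
9: bank 3 row 3 — prev 9 → CONFLICT
10: bank 2 row 11 — prev 11 → HIT
11: bank 5 row 11 — prev None → EMPTY
12: bank 3 row 0 — prev 3 → CONFLICT
13: bank 3 row 6 — prev 0 → CONFLICT

STATE = b0:8 b1:6 b2:11 b3:6 b4:7 b5:11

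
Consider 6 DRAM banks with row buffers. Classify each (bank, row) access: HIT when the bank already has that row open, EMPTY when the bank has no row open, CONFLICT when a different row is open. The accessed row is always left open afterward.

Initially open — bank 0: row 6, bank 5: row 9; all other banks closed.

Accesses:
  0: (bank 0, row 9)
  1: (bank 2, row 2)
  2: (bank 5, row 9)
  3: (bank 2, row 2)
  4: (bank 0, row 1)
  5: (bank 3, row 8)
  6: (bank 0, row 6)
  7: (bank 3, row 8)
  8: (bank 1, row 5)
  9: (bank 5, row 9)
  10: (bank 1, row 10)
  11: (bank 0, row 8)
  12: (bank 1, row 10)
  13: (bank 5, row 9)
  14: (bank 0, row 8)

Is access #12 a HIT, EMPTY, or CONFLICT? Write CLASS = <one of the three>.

0: bank 0 row 9 — prev 6 → CONFLICT
1: bank 2 row 2 — prev None → EMPTY
2: bank 5 row 9 — prev 9 → HIT
3: bank 2 row 2 — prev 2 → HIT
4: bank 0 row 1 — prev 9 → CONFLICT
5: bank 3 row 8 — prev None → EMPTY
6: bank 0 row 6 — prev 1 → CONFLICT
7: bank 3 row 8 — prev 8 → HIT
8: bank 1 row 5 — prev None → EMPTY
9: bank 5 row 9 — prev 9 → HIT
10: bank 1 row 10 — prev 5 → CONFLICT
11: bank 0 row 8 — prev 6 → CONFLICT
12: bank 1 row 10 — prev 10 → HIT
13: bank 5 row 9 — prev 9 → HIT
14: bank 0 row 8 — prev 8 → HIT

CLASS = HIT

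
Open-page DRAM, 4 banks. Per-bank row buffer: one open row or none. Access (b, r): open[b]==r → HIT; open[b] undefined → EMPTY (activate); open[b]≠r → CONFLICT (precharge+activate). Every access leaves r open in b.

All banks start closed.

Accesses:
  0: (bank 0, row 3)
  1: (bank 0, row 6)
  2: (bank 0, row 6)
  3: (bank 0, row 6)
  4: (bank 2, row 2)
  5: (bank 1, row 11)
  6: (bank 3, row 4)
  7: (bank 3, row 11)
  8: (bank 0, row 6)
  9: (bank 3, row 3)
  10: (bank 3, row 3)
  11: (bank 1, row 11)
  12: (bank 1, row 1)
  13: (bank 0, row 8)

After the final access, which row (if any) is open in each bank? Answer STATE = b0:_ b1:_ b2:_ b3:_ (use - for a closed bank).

STATE = b0:8 b1:1 b2:2 b3:3

#0 (0,3) E
#1 (0,6) C  (was 3)
#2 (0,6) H  (was 6)
#3 (0,6) H  (was 6)
#4 (2,2) E
#5 (1,11) E
#6 (3,4) E
#7 (3,11) C  (was 4)
#8 (0,6) H  (was 6)
#9 (3,3) C  (was 11)
#10 (3,3) H  (was 3)
#11 (1,11) H  (was 11)
#12 (1,1) C  (was 11)
#13 (0,8) C  (was 6)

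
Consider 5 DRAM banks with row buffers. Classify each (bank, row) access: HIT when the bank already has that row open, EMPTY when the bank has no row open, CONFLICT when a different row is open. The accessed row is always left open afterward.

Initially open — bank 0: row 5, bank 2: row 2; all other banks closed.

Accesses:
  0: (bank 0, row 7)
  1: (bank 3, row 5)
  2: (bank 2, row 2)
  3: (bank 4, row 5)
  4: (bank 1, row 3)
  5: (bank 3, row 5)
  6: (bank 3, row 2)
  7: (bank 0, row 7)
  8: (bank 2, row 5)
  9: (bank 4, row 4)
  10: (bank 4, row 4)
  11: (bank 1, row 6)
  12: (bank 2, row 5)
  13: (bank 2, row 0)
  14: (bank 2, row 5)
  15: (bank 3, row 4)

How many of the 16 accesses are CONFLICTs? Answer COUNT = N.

COUNT = 8

  [0] b0 r7: had r5 ⇒ C
  [1] b3 r5: no row ⇒ E
  [2] b2 r2: had r2 ⇒ H
  [3] b4 r5: no row ⇒ E
  [4] b1 r3: no row ⇒ E
  [5] b3 r5: had r5 ⇒ H
  [6] b3 r2: had r5 ⇒ C
  [7] b0 r7: had r7 ⇒ H
  [8] b2 r5: had r2 ⇒ C
  [9] b4 r4: had r5 ⇒ C
  [10] b4 r4: had r4 ⇒ H
  [11] b1 r6: had r3 ⇒ C
  [12] b2 r5: had r5 ⇒ H
  [13] b2 r0: had r5 ⇒ C
  [14] b2 r5: had r0 ⇒ C
  [15] b3 r4: had r2 ⇒ C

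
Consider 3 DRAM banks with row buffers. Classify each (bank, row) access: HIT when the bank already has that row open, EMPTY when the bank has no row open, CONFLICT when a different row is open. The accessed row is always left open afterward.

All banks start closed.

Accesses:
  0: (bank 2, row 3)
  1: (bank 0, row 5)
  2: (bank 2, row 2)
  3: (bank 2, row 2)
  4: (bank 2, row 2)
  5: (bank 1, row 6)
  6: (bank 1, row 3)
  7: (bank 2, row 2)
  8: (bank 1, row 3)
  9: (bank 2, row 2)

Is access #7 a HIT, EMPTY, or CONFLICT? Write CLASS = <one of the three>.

CLASS = HIT

#0 (2,3) E
#1 (0,5) E
#2 (2,2) C  (was 3)
#3 (2,2) H  (was 2)
#4 (2,2) H  (was 2)
#5 (1,6) E
#6 (1,3) C  (was 6)
#7 (2,2) H  (was 2)
#8 (1,3) H  (was 3)
#9 (2,2) H  (was 2)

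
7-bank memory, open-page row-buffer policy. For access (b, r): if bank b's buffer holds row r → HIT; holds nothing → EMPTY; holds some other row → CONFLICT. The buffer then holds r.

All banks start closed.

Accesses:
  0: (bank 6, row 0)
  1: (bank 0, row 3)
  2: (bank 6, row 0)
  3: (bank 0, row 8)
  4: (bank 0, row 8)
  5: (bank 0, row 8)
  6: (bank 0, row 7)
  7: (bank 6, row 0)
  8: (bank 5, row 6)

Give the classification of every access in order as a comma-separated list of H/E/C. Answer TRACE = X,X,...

TRACE = E,E,H,C,H,H,C,H,E

step 0: bank6 None->0 [EMPTY]
step 1: bank0 None->3 [EMPTY]
step 2: bank6 0->0 [HIT]
step 3: bank0 3->8 [CONFLICT]
step 4: bank0 8->8 [HIT]
step 5: bank0 8->8 [HIT]
step 6: bank0 8->7 [CONFLICT]
step 7: bank6 0->0 [HIT]
step 8: bank5 None->6 [EMPTY]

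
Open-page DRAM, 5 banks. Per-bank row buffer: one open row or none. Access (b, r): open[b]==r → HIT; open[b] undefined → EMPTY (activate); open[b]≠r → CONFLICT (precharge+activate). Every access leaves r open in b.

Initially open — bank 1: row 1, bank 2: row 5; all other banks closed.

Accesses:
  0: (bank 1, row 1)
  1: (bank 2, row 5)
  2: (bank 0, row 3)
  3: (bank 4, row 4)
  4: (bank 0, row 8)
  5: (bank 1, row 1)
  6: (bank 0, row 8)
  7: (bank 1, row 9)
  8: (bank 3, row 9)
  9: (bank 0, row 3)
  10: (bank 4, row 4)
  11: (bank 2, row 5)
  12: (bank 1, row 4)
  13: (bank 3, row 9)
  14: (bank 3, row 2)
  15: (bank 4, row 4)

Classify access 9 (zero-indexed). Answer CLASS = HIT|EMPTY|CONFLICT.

CLASS = CONFLICT

step 0: bank1 1->1 [HIT]
step 1: bank2 5->5 [HIT]
step 2: bank0 None->3 [EMPTY]
step 3: bank4 None->4 [EMPTY]
step 4: bank0 3->8 [CONFLICT]
step 5: bank1 1->1 [HIT]
step 6: bank0 8->8 [HIT]
step 7: bank1 1->9 [CONFLICT]
step 8: bank3 None->9 [EMPTY]
step 9: bank0 8->3 [CONFLICT]
step 10: bank4 4->4 [HIT]
step 11: bank2 5->5 [HIT]
step 12: bank1 9->4 [CONFLICT]
step 13: bank3 9->9 [HIT]
step 14: bank3 9->2 [CONFLICT]
step 15: bank4 4->4 [HIT]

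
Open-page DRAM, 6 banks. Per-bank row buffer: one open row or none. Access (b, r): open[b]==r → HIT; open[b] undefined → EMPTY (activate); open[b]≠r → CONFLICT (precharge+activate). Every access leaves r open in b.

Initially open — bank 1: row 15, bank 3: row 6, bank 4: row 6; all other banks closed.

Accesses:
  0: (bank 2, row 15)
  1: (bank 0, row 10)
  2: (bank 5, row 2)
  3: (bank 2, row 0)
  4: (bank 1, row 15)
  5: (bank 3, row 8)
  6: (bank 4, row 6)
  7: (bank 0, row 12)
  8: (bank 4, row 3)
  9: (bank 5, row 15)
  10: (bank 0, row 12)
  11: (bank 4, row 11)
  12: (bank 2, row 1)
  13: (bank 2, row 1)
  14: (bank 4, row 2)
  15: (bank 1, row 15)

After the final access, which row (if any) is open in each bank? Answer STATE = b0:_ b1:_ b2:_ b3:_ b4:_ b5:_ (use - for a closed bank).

#0 (2,15) E
#1 (0,10) E
#2 (5,2) E
#3 (2,0) C  (was 15)
#4 (1,15) H  (was 15)
#5 (3,8) C  (was 6)
#6 (4,6) H  (was 6)
#7 (0,12) C  (was 10)
#8 (4,3) C  (was 6)
#9 (5,15) C  (was 2)
#10 (0,12) H  (was 12)
#11 (4,11) C  (was 3)
#12 (2,1) C  (was 0)
#13 (2,1) H  (was 1)
#14 (4,2) C  (was 11)
#15 (1,15) H  (was 15)

STATE = b0:12 b1:15 b2:1 b3:8 b4:2 b5:15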